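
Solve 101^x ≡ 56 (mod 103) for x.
68

Baby-step giant-step with step n = ⌈√103⌉ = 11.
Baby steps 101^j mod 103 (j:value) for j=0..10: 0:1, 1:101, 2:4, 3:95, 4:16, 5:71, 6:64, 7:78, 8:50, 9:3, 10:97.
Giant-step multiplier: 101^(-11) ≡ 101^(102-11) = 101^91 ≡ 43 (mod 103).
Giant steps γ_i = 56·43^i mod 103: γ_0=56, γ_1=39, γ_2=29, γ_3=11, γ_4=61, γ_5=48, γ_6=4 (in table at j=2).
x = i·n + j = 6·11 + 2 = 68.
Check: 101^68 ≡ 56 (mod 103).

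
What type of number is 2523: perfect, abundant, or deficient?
deficient

Proper divisors of 2523: sum = 1 + 3 + 29 + 87 + 841 = 961
Since 961 < 2523, 2523 is deficient.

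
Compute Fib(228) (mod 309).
276

Matrix identity: Q^n = [[F_(n+1), F_n], [F_n, F_(n-1)]] with Q = [[1,1],[1,0]].
n = 228 = 11100100₂. Square-and-multiply, entries mod 309:
Q^1 = [[1,1],[1,0]]
Q^3 = (Q^1)²·Q = [[3,2],[2,1]]
Q^7 = (Q^3)²·Q = [[21,13],[13,8]]
Q^14 = (Q^7)² = [[301,68],[68,233]]
Q^28 = (Q^14)² = [[53,159],[159,203]]
Q^57 = (Q^28)²·Q = [[196,280],[280,225]]
Q^114 = (Q^57)² = [[14,151],[151,172]]
Q^228 = (Q^114)² = [[131,276],[276,164]]
F_228 mod 309 = Q^228[0][1] = 276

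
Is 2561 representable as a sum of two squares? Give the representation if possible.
25² + 44² (a=25, b=44)

Factorization: 2561 = 13 × 197
By Fermat: n is sum of two squares iff every prime p ≡ 3 (mod 4) appears to even power.
All primes ≡ 3 (mod 4) appear to even power.
Search a = 0, 1, 2, … for 2561 - a² a perfect square: first hit at a = 25: 2561 - 625 = 1936 = 44².
2561 = 25² + 44² = 625 + 1936 ✓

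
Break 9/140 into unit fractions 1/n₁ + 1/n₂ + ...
1/16 + 1/560

Greedy algorithm:
9/140: ceiling(140/9) = 16, use 1/16
1/560: ceiling(560/1) = 560, use 1/560
Result: 9/140 = 1/16 + 1/560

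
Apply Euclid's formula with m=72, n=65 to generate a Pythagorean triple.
(959, 9360, 9409)

Euclid's formula: a = m² - n², b = 2mn, c = m² + n²
m = 72, n = 65
a = 72² - 65² = 5184 - 4225 = 959
b = 2 × 72 × 65 = 9360
c = 72² + 65² = 5184 + 4225 = 9409
Verification: 959² + 9360² = 919681 + 87609600 = 88529281 = 9409² ✓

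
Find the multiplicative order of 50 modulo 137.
17

137 is prime, so ord(50) divides φ(137) = 136.
Divisors of 136: 1, 2, 4, 8, 17, 34, 68, 136.
Repeated squaring: 50^1 ≡ 50, 50^2 ≡ 34, 50^4 ≡ 60, 50^8 ≡ 38, 50^16 ≡ 74, 50^32 ≡ 133, 50^64 ≡ 16, 50^128 ≡ 119 (mod 137).
Test 50^d mod 137 for each divisor d in increasing order:
50^1 ≡ 50
50^2 ≡ 34
50^4 ≡ 60
50^8 ≡ 38
50^17 = 50^16·50^1 ≡ 1  ← first divisor giving 1
The order is 17.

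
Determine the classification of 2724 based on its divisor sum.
abundant

Proper divisors of 2724: sum = 1 + 2 + 3 + 4 + 6 + 12 + 227 + 454 + 681 + 908 + 1362 = 3660
Since 3660 > 2724, 2724 is abundant.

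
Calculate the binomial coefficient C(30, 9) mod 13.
0

Using Lucas' theorem:
Write n=30 and k=9 in base 13:
n in base 13: [2, 4]
k in base 13: [0, 9]
C(30,9) mod 13 = ∏ C(n_i, k_i) mod 13
Digit binomials (mod 13): C(2,0) = 1; C(4,9) = 0 (k_i > n_i)
Product: 1 × 0 = 0 ≡ 0 (mod 13)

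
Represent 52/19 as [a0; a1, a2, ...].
[2; 1, 2, 1, 4]

Euclidean algorithm steps:
52 = 2 × 19 + 14
19 = 1 × 14 + 5
14 = 2 × 5 + 4
5 = 1 × 4 + 1
4 = 4 × 1 + 0
Continued fraction: [2; 1, 2, 1, 4]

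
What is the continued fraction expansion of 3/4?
[0; 1, 3]

Euclidean algorithm steps:
3 = 0 × 4 + 3
4 = 1 × 3 + 1
3 = 3 × 1 + 0
Continued fraction: [0; 1, 3]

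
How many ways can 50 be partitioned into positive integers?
204226

p(n) counts ways to write n as a sum of positive integers (order ignored).
Euler's pentagonal recurrence: p(k) = p(k-1) + p(k-2) - p(k-5) - p(k-7) + p(k-12) + p(k-15) - ... (offsets j(3j∓1)/2, signs ++--, p(0)=1, p(<0)=0).
DP table for k = 0..49: p(0)=1, p(1)=1, p(2)=2, p(3)=3, p(4)=5, p(5)=7, p(6)=11, p(7)=15, p(8)=22, p(9)=30, p(10)=42, p(11)=56, p(12)=77, p(13)=101, p(14)=135, p(15)=176, p(16)=231, p(17)=297, p(18)=385, p(19)=490, p(20)=627, p(21)=792, p(22)=1002, p(23)=1255, p(24)=1575, p(25)=1958, p(26)=2436, p(27)=3010, p(28)=3718, p(29)=4565, p(30)=5604, p(31)=6842, p(32)=8349, p(33)=10143, p(34)=12310, p(35)=14883, p(36)=17977, p(37)=21637, p(38)=26015, p(39)=31185, p(40)=37338, p(41)=44583, p(42)=53174, p(43)=63261, p(44)=75175, p(45)=89134, p(46)=105558, p(47)=124754, p(48)=147273, p(49)=173525.
Final step: p(50) = p(49) + p(48) - p(45) - p(43) + p(38) + p(35) - p(28) - p(24) + p(15) + p(10)
= 173525 + 147273 - 89134 - 63261 + 26015 + 14883 - 3718 - 1575 + 176 + 42
= 204226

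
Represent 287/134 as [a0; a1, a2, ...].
[2; 7, 19]

Euclidean algorithm steps:
287 = 2 × 134 + 19
134 = 7 × 19 + 1
19 = 19 × 1 + 0
Continued fraction: [2; 7, 19]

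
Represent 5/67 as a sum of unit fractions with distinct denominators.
1/14 + 1/313 + 1/293594

Greedy algorithm:
5/67: ceiling(67/5) = 14, use 1/14
3/938: ceiling(938/3) = 313, use 1/313
1/293594: ceiling(293594/1) = 293594, use 1/293594
Result: 5/67 = 1/14 + 1/313 + 1/293594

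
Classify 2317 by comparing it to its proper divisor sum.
deficient

Proper divisors of 2317: sum = 1 + 7 + 331 = 339
Since 339 < 2317, 2317 is deficient.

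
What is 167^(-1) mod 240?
23

gcd(167, 240) = 1, so the inverse exists.
Extended Euclidean algorithm on (240, 167):
240 = 1 × 167 + 73  ⟹  73 = (1)·240 + (-1)·167
167 = 2 × 73 + 21  ⟹  21 = (-2)·240 + (3)·167
73 = 3 × 21 + 10  ⟹  10 = (7)·240 + (-10)·167
21 = 2 × 10 + 1  ⟹  1 = (-16)·240 + (23)·167
So (23)·167 ≡ 1 (mod 240), i.e. 167^(-1) ≡ 23 (mod 240).
Check: 167 × 23 = 3841 ≡ 1 (mod 240)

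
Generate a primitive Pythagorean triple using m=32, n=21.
(583, 1344, 1465)

Euclid's formula: a = m² - n², b = 2mn, c = m² + n²
m = 32, n = 21
a = 32² - 21² = 1024 - 441 = 583
b = 2 × 32 × 21 = 1344
c = 32² + 21² = 1024 + 441 = 1465
Verification: 583² + 1344² = 339889 + 1806336 = 2146225 = 1465² ✓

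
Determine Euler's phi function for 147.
84

147 = 3 × 7^2
φ(n) = n × ∏(1 - 1/p) for each prime p dividing n
φ(147) = 147 × (1 - 1/3) × (1 - 1/7) = 84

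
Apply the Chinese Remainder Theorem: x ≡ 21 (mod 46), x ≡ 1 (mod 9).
343

Using Chinese Remainder Theorem:
M = 46 × 9 = 414
M1 = 9, M2 = 46
y1 = 9^(-1) mod 46 = 41
y2 = 46^(-1) mod 9 = 1
x = (21×9×41 + 1×46×1) mod 414 = 343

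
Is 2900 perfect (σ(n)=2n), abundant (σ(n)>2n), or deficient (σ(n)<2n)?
abundant

Proper divisors of 2900: sum = 1 + 2 + 4 + 5 + 10 + 20 + 25 + 29 + ... + 290 + 580 + 725 + 1450 (17 divisors) = 3610
Since 3610 > 2900, 2900 is abundant.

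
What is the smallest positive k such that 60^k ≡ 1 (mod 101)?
20

101 is prime, so ord(60) divides φ(101) = 100.
Divisors of 100: 1, 2, 4, 5, 10, 20, 25, 50, 100.
Repeated squaring: 60^1 ≡ 60, 60^2 ≡ 65, 60^4 ≡ 84, 60^8 ≡ 87, 60^16 ≡ 95, 60^32 ≡ 36, 60^64 ≡ 84 (mod 101).
Test 60^d mod 101 for each divisor d in increasing order:
60^1 ≡ 60
60^2 ≡ 65
60^4 ≡ 84
60^5 = 60^4·60^1 ≡ 91
60^10 = 60^8·60^2 ≡ 100
60^20 = 60^16·60^4 ≡ 1  ← first divisor giving 1
The order is 20.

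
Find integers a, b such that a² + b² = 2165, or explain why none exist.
7² + 46² (a=7, b=46)

Factorization: 2165 = 5 × 433
By Fermat: n is sum of two squares iff every prime p ≡ 3 (mod 4) appears to even power.
All primes ≡ 3 (mod 4) appear to even power.
Search a = 0, 1, 2, … for 2165 - a² a perfect square: first hit at a = 7: 2165 - 49 = 2116 = 46².
2165 = 7² + 46² = 49 + 2116 ✓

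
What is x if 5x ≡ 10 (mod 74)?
x ≡ 2 (mod 74)

gcd(5, 74) = 1, which divides 10, so solutions exist.
Find 5^(-1) mod 74 by the extended Euclidean algorithm:
74 = 14 × 5 + 4  ⟹  4 = (1)·74 + (-14)·5
5 = 1 × 4 + 1  ⟹  1 = (-1)·74 + (15)·5
So (15)·5 ≡ 1 (mod 74), i.e. 5^(-1) ≡ 15 (mod 74).
x ≡ 15 × 10 = 150 ≡ 2 (mod 74).
Check: 5 × 2 = 10 ≡ 10 (mod 74).
Unique solution: x ≡ 2 (mod 74)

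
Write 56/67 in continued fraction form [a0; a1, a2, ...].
[0; 1, 5, 11]

Euclidean algorithm steps:
56 = 0 × 67 + 56
67 = 1 × 56 + 11
56 = 5 × 11 + 1
11 = 11 × 1 + 0
Continued fraction: [0; 1, 5, 11]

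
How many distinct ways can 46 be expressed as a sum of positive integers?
105558

p(n) counts ways to write n as a sum of positive integers (order ignored).
Euler's pentagonal recurrence: p(k) = p(k-1) + p(k-2) - p(k-5) - p(k-7) + p(k-12) + p(k-15) - ... (offsets j(3j∓1)/2, signs ++--, p(0)=1, p(<0)=0).
DP table for k = 0..45: p(0)=1, p(1)=1, p(2)=2, p(3)=3, p(4)=5, p(5)=7, p(6)=11, p(7)=15, p(8)=22, p(9)=30, p(10)=42, p(11)=56, p(12)=77, p(13)=101, p(14)=135, p(15)=176, p(16)=231, p(17)=297, p(18)=385, p(19)=490, p(20)=627, p(21)=792, p(22)=1002, p(23)=1255, p(24)=1575, p(25)=1958, p(26)=2436, p(27)=3010, p(28)=3718, p(29)=4565, p(30)=5604, p(31)=6842, p(32)=8349, p(33)=10143, p(34)=12310, p(35)=14883, p(36)=17977, p(37)=21637, p(38)=26015, p(39)=31185, p(40)=37338, p(41)=44583, p(42)=53174, p(43)=63261, p(44)=75175, p(45)=89134.
Final step: p(46) = p(45) + p(44) - p(41) - p(39) + p(34) + p(31) - p(24) - p(20) + p(11) + p(6)
= 89134 + 75175 - 44583 - 31185 + 12310 + 6842 - 1575 - 627 + 56 + 11
= 105558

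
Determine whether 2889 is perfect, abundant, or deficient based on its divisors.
deficient

Proper divisors of 2889: sum = 1 + 3 + 9 + 27 + 107 + 321 + 963 = 1431
Since 1431 < 2889, 2889 is deficient.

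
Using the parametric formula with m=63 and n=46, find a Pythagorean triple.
(1853, 5796, 6085)

Euclid's formula: a = m² - n², b = 2mn, c = m² + n²
m = 63, n = 46
a = 63² - 46² = 3969 - 2116 = 1853
b = 2 × 63 × 46 = 5796
c = 63² + 46² = 3969 + 2116 = 6085
Verification: 1853² + 5796² = 3433609 + 33593616 = 37027225 = 6085² ✓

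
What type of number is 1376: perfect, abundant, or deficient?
abundant

Proper divisors of 1376: sum = 1 + 2 + 4 + 8 + 16 + 32 + 43 + 86 + 172 + 344 + 688 = 1396
Since 1396 > 1376, 1376 is abundant.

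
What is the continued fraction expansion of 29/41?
[0; 1, 2, 2, 2, 2]

Euclidean algorithm steps:
29 = 0 × 41 + 29
41 = 1 × 29 + 12
29 = 2 × 12 + 5
12 = 2 × 5 + 2
5 = 2 × 2 + 1
2 = 2 × 1 + 0
Continued fraction: [0; 1, 2, 2, 2, 2]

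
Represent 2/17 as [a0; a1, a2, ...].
[0; 8, 2]

Euclidean algorithm steps:
2 = 0 × 17 + 2
17 = 8 × 2 + 1
2 = 2 × 1 + 0
Continued fraction: [0; 8, 2]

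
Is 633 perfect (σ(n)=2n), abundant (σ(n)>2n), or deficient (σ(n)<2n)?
deficient

Proper divisors of 633: sum = 1 + 3 + 211 = 215
Since 215 < 633, 633 is deficient.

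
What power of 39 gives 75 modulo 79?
37

Baby-step giant-step with step n = ⌈√79⌉ = 9.
Baby steps 39^j mod 79 (j:value) for j=0..8: 0:1, 1:39, 2:20, 3:69, 4:5, 5:37, 6:21, 7:29, 8:25.
Giant-step multiplier: 39^(-9) ≡ 39^(78-9) = 39^69 ≡ 41 (mod 79).
Giant steps γ_i = 75·41^i mod 79: γ_0=75, γ_1=73, γ_2=70, γ_3=26, γ_4=39 (in table at j=1).
x = i·n + j = 4·9 + 1 = 37.
Check: 39^37 ≡ 75 (mod 79).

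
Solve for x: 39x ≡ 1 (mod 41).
20

gcd(39, 41) = 1, so the inverse exists.
Extended Euclidean algorithm on (41, 39):
41 = 1 × 39 + 2  ⟹  2 = (1)·41 + (-1)·39
39 = 19 × 2 + 1  ⟹  1 = (-19)·41 + (20)·39
So (20)·39 ≡ 1 (mod 41), i.e. 39^(-1) ≡ 20 (mod 41).
Check: 39 × 20 = 780 ≡ 1 (mod 41)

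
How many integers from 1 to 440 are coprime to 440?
160

440 = 2^3 × 5 × 11
φ(n) = n × ∏(1 - 1/p) for each prime p dividing n
φ(440) = 440 × (1 - 1/2) × (1 - 1/5) × (1 - 1/11) = 160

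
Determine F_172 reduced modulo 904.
211

Matrix identity: Q^n = [[F_(n+1), F_n], [F_n, F_(n-1)]] with Q = [[1,1],[1,0]].
n = 172 = 10101100₂. Square-and-multiply, entries mod 904:
Q^1 = [[1,1],[1,0]]
Q^2 = (Q^1)² = [[2,1],[1,1]]
Q^5 = (Q^2)²·Q = [[8,5],[5,3]]
Q^10 = (Q^5)² = [[89,55],[55,34]]
Q^21 = (Q^10)²·Q = [[535,98],[98,437]]
Q^43 = (Q^21)²·Q = [[557,221],[221,336]]
Q^86 = (Q^43)² = [[202,281],[281,825]]
Q^172 = (Q^86)² = [[437,211],[211,226]]
F_172 mod 904 = Q^172[0][1] = 211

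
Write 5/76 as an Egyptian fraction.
1/16 + 1/304

Greedy algorithm:
5/76: ceiling(76/5) = 16, use 1/16
1/304: ceiling(304/1) = 304, use 1/304
Result: 5/76 = 1/16 + 1/304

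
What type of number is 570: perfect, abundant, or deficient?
abundant

Proper divisors of 570: sum = 1 + 2 + 3 + 5 + 6 + 10 + 15 + 19 + 30 + 38 + 57 + 95 + 114 + 190 + 285 = 870
Since 870 > 570, 570 is abundant.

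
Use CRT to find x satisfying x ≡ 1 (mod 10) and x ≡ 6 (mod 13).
71

Using Chinese Remainder Theorem:
M = 10 × 13 = 130
M1 = 13, M2 = 10
y1 = 13^(-1) mod 10 = 7
y2 = 10^(-1) mod 13 = 4
x = (1×13×7 + 6×10×4) mod 130 = 71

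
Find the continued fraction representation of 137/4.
[34; 4]

Euclidean algorithm steps:
137 = 34 × 4 + 1
4 = 4 × 1 + 0
Continued fraction: [34; 4]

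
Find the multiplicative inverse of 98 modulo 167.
121

gcd(98, 167) = 1, so the inverse exists.
Extended Euclidean algorithm on (167, 98):
167 = 1 × 98 + 69  ⟹  69 = (1)·167 + (-1)·98
98 = 1 × 69 + 29  ⟹  29 = (-1)·167 + (2)·98
69 = 2 × 29 + 11  ⟹  11 = (3)·167 + (-5)·98
29 = 2 × 11 + 7  ⟹  7 = (-7)·167 + (12)·98
11 = 1 × 7 + 4  ⟹  4 = (10)·167 + (-17)·98
7 = 1 × 4 + 3  ⟹  3 = (-17)·167 + (29)·98
4 = 1 × 3 + 1  ⟹  1 = (27)·167 + (-46)·98
So (-46)·98 ≡ 1 (mod 167), i.e. 98^(-1) ≡ -46 ≡ 121 (mod 167).
Check: 98 × 121 = 11858 ≡ 1 (mod 167)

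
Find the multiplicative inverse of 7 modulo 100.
43

gcd(7, 100) = 1, so the inverse exists.
Extended Euclidean algorithm on (100, 7):
100 = 14 × 7 + 2  ⟹  2 = (1)·100 + (-14)·7
7 = 3 × 2 + 1  ⟹  1 = (-3)·100 + (43)·7
So (43)·7 ≡ 1 (mod 100), i.e. 7^(-1) ≡ 43 (mod 100).
Check: 7 × 43 = 301 ≡ 1 (mod 100)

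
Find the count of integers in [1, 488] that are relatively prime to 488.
240

488 = 2^3 × 61
φ(n) = n × ∏(1 - 1/p) for each prime p dividing n
φ(488) = 488 × (1 - 1/2) × (1 - 1/61) = 240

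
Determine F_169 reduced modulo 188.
81

Matrix identity: Q^n = [[F_(n+1), F_n], [F_n, F_(n-1)]] with Q = [[1,1],[1,0]].
n = 169 = 10101001₂. Square-and-multiply, entries mod 188:
Q^1 = [[1,1],[1,0]]
Q^2 = (Q^1)² = [[2,1],[1,1]]
Q^5 = (Q^2)²·Q = [[8,5],[5,3]]
Q^10 = (Q^5)² = [[89,55],[55,34]]
Q^21 = (Q^10)²·Q = [[39,42],[42,185]]
Q^42 = (Q^21)² = [[89,8],[8,81]]
Q^84 = (Q^42)² = [[89,44],[44,45]]
Q^169 = (Q^84)²·Q = [[149,81],[81,68]]
F_169 mod 188 = Q^169[0][1] = 81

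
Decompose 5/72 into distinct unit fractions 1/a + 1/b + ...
1/15 + 1/360

Greedy algorithm:
5/72: ceiling(72/5) = 15, use 1/15
1/360: ceiling(360/1) = 360, use 1/360
Result: 5/72 = 1/15 + 1/360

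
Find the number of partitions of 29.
4565

p(n) counts ways to write n as a sum of positive integers (order ignored).
Euler's pentagonal recurrence: p(k) = p(k-1) + p(k-2) - p(k-5) - p(k-7) + p(k-12) + p(k-15) - ... (offsets j(3j∓1)/2, signs ++--, p(0)=1, p(<0)=0).
DP table for k = 0..28: p(0)=1, p(1)=1, p(2)=2, p(3)=3, p(4)=5, p(5)=7, p(6)=11, p(7)=15, p(8)=22, p(9)=30, p(10)=42, p(11)=56, p(12)=77, p(13)=101, p(14)=135, p(15)=176, p(16)=231, p(17)=297, p(18)=385, p(19)=490, p(20)=627, p(21)=792, p(22)=1002, p(23)=1255, p(24)=1575, p(25)=1958, p(26)=2436, p(27)=3010, p(28)=3718.
Final step: p(29) = p(28) + p(27) - p(24) - p(22) + p(17) + p(14) - p(7) - p(3)
= 3718 + 3010 - 1575 - 1002 + 297 + 135 - 15 - 3
= 4565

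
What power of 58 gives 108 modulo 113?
79

Baby-step giant-step with step n = ⌈√113⌉ = 11.
Baby steps 58^j mod 113 (j:value) for j=0..10: 0:1, 1:58, 2:87, 3:74, 4:111, 5:110, 6:52, 7:78, 8:4, 9:6, 10:9.
Giant-step multiplier: 58^(-11) ≡ 58^(112-11) = 58^101 ≡ 21 (mod 113).
Giant steps γ_i = 108·21^i mod 113: γ_0=108, γ_1=8, γ_2=55, γ_3=25, γ_4=73, γ_5=64, γ_6=101, γ_7=87 (in table at j=2).
x = i·n + j = 7·11 + 2 = 79.
Check: 58^79 ≡ 108 (mod 113).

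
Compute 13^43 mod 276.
85

Repeated squaring. Binary of 43 = 101011.
13^1 ≡ 13 (mod 276); 13^2 ≡ 169 (mod 276); 13^4 ≡ 133 (mod 276); 13^8 ≡ 25 (mod 276); 13^16 ≡ 73 (mod 276); 13^32 ≡ 85 (mod 276)
13^43 = 13^1 × 13^2 × 13^8 × 13^32 ≡ 85 (mod 276)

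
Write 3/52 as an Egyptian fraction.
1/18 + 1/468

Greedy algorithm:
3/52: ceiling(52/3) = 18, use 1/18
1/468: ceiling(468/1) = 468, use 1/468
Result: 3/52 = 1/18 + 1/468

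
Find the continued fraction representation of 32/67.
[0; 2, 10, 1, 2]

Euclidean algorithm steps:
32 = 0 × 67 + 32
67 = 2 × 32 + 3
32 = 10 × 3 + 2
3 = 1 × 2 + 1
2 = 2 × 1 + 0
Continued fraction: [0; 2, 10, 1, 2]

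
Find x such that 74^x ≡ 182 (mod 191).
173

Baby-step giant-step with step n = ⌈√191⌉ = 14.
Baby steps 74^j mod 191 (j:value) for j=0..13: 0:1, 1:74, 2:128, 3:113, 4:149, 5:139, 6:163, 7:29, 8:45, 9:83, 10:30, 11:119, 12:20, 13:143.
Giant-step multiplier: 74^(-14) ≡ 74^(190-14) = 74^176 ≡ 129 (mod 191).
Giant steps γ_i = 182·129^i mod 191: γ_0=182, γ_1=176, γ_2=166, γ_3=22, γ_4=164, γ_5=146, γ_6=116, γ_7=66, γ_8=110, γ_9=56, γ_10=157, γ_11=7, γ_12=139 (in table at j=5).
x = i·n + j = 12·14 + 5 = 173.
Check: 74^173 ≡ 182 (mod 191).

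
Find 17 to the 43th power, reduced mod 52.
17

Repeated squaring. Binary of 43 = 101011.
17^1 ≡ 17 (mod 52); 17^2 ≡ 29 (mod 52); 17^4 ≡ 9 (mod 52); 17^8 ≡ 29 (mod 52); 17^16 ≡ 9 (mod 52); 17^32 ≡ 29 (mod 52)
17^43 = 17^1 × 17^2 × 17^8 × 17^32 ≡ 17 (mod 52)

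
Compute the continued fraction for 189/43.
[4; 2, 1, 1, 8]

Euclidean algorithm steps:
189 = 4 × 43 + 17
43 = 2 × 17 + 9
17 = 1 × 9 + 8
9 = 1 × 8 + 1
8 = 8 × 1 + 0
Continued fraction: [4; 2, 1, 1, 8]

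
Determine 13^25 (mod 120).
13

Repeated squaring. Binary of 25 = 11001.
13^1 ≡ 13 (mod 120); 13^2 ≡ 49 (mod 120); 13^4 ≡ 1 (mod 120); 13^8 ≡ 1 (mod 120); 13^16 ≡ 1 (mod 120)
13^25 = 13^1 × 13^8 × 13^16 ≡ 13 (mod 120)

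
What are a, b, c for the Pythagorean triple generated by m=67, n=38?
(3045, 5092, 5933)

Euclid's formula: a = m² - n², b = 2mn, c = m² + n²
m = 67, n = 38
a = 67² - 38² = 4489 - 1444 = 3045
b = 2 × 67 × 38 = 5092
c = 67² + 38² = 4489 + 1444 = 5933
Verification: 3045² + 5092² = 9272025 + 25928464 = 35200489 = 5933² ✓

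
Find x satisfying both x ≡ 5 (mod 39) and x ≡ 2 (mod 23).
278

Using Chinese Remainder Theorem:
M = 39 × 23 = 897
M1 = 23, M2 = 39
y1 = 23^(-1) mod 39 = 17
y2 = 39^(-1) mod 23 = 13
x = (5×23×17 + 2×39×13) mod 897 = 278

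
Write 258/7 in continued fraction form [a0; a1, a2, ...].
[36; 1, 6]

Euclidean algorithm steps:
258 = 36 × 7 + 6
7 = 1 × 6 + 1
6 = 6 × 1 + 0
Continued fraction: [36; 1, 6]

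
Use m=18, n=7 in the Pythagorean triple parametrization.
(275, 252, 373)

Euclid's formula: a = m² - n², b = 2mn, c = m² + n²
m = 18, n = 7
a = 18² - 7² = 324 - 49 = 275
b = 2 × 18 × 7 = 252
c = 18² + 7² = 324 + 49 = 373
Verification: 275² + 252² = 75625 + 63504 = 139129 = 373² ✓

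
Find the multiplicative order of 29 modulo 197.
49

197 is prime, so ord(29) divides φ(197) = 196.
Divisors of 196: 1, 2, 4, 7, 14, 28, 49, 98, 196.
Repeated squaring: 29^1 ≡ 29, 29^2 ≡ 53, 29^4 ≡ 51, 29^8 ≡ 40, 29^16 ≡ 24, 29^32 ≡ 182, 29^64 ≡ 28, 29^128 ≡ 193 (mod 197).
Test 29^d mod 197 for each divisor d in increasing order:
29^1 ≡ 29
29^2 ≡ 53
29^4 ≡ 51
29^7 = 29^4·29^2·29^1 ≡ 178
29^14 = 29^8·29^4·29^2 ≡ 164
29^28 = 29^16·29^8·29^4 ≡ 104
29^49 = 29^32·29^16·29^1 ≡ 1  ← first divisor giving 1
The order is 49.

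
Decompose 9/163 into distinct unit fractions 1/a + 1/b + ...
1/19 + 1/388 + 1/171663 + 1/41255288134 + 1/4254996997507147716756

Greedy algorithm:
9/163: ceiling(163/9) = 19, use 1/19
8/3097: ceiling(3097/8) = 388, use 1/388
7/1201636: ceiling(1201636/7) = 171663, use 1/171663
5/206276440668: ceiling(206276440668/5) = 41255288134, use 1/41255288134
1/4254996997507147716756: ceiling(4254996997507147716756/1) = 4254996997507147716756, use 1/4254996997507147716756
Result: 9/163 = 1/19 + 1/388 + 1/171663 + 1/41255288134 + 1/4254996997507147716756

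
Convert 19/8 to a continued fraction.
[2; 2, 1, 2]

Euclidean algorithm steps:
19 = 2 × 8 + 3
8 = 2 × 3 + 2
3 = 1 × 2 + 1
2 = 2 × 1 + 0
Continued fraction: [2; 2, 1, 2]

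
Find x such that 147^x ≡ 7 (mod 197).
26

Baby-step giant-step with step n = ⌈√197⌉ = 15.
Baby steps 147^j mod 197 (j:value) for j=0..14: 0:1, 1:147, 2:136, 3:95, 4:175, 5:115, 6:160, 7:77, 8:90, 9:31, 10:26, 11:79, 12:187, 13:106, 14:19.
Giant-step multiplier: 147^(-15) ≡ 147^(196-15) = 147^181 ≡ 152 (mod 197).
Giant steps γ_i = 7·152^i mod 197: γ_0=7, γ_1=79 (in table at j=11).
x = i·n + j = 1·15 + 11 = 26.
Check: 147^26 ≡ 7 (mod 197).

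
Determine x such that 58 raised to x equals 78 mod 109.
104

Baby-step giant-step with step n = ⌈√109⌉ = 11.
Baby steps 58^j mod 109 (j:value) for j=0..10: 0:1, 1:58, 2:94, 3:2, 4:7, 5:79, 6:4, 7:14, 8:49, 9:8, 10:28.
Giant-step multiplier: 58^(-11) ≡ 58^(108-11) = 58^97 ≡ 99 (mod 109).
Giant steps γ_i = 78·99^i mod 109: γ_0=78, γ_1=92, γ_2=61, γ_3=44, γ_4=105, γ_5=40, γ_6=36, γ_7=76, γ_8=3, γ_9=79 (in table at j=5).
x = i·n + j = 9·11 + 5 = 104.
Check: 58^104 ≡ 78 (mod 109).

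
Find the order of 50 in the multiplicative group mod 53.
52

53 is prime, so ord(50) divides φ(53) = 52.
Divisors of 52: 1, 2, 4, 13, 26, 52.
Repeated squaring: 50^1 ≡ 50, 50^2 ≡ 9, 50^4 ≡ 28, 50^8 ≡ 42, 50^16 ≡ 15, 50^32 ≡ 13 (mod 53).
Test 50^d mod 53 for each divisor d in increasing order:
50^1 ≡ 50
50^2 ≡ 9
50^4 ≡ 28
50^13 = 50^8·50^4·50^1 ≡ 23
50^26 = 50^16·50^8·50^2 ≡ 52
50^52 = 50^32·50^16·50^4 ≡ 1  ← first divisor giving 1
The order is 52.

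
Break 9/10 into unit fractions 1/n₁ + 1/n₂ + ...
1/2 + 1/3 + 1/15

Greedy algorithm:
9/10: ceiling(10/9) = 2, use 1/2
2/5: ceiling(5/2) = 3, use 1/3
1/15: ceiling(15/1) = 15, use 1/15
Result: 9/10 = 1/2 + 1/3 + 1/15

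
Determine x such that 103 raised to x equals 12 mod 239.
156

Baby-step giant-step with step n = ⌈√239⌉ = 16.
Baby steps 103^j mod 239 (j:value) for j=0..15: 0:1, 1:103, 2:93, 3:19, 4:45, 5:94, 6:122, 7:138, 8:113, 9:167, 10:232, 11:235, 12:66, 13:106, 14:163, 15:59.
Giant-step multiplier: 103^(-16) ≡ 103^(238-16) = 103^222 ≡ 157 (mod 239).
Giant steps γ_i = 12·157^i mod 239: γ_0=12, γ_1=211, γ_2=145, γ_3=60, γ_4=99, γ_5=8, γ_6=61, γ_7=17, γ_8=40, γ_9=66 (in table at j=12).
x = i·n + j = 9·16 + 12 = 156.
Check: 103^156 ≡ 12 (mod 239).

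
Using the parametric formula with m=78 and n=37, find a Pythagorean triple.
(4715, 5772, 7453)

Euclid's formula: a = m² - n², b = 2mn, c = m² + n²
m = 78, n = 37
a = 78² - 37² = 6084 - 1369 = 4715
b = 2 × 78 × 37 = 5772
c = 78² + 37² = 6084 + 1369 = 7453
Verification: 4715² + 5772² = 22231225 + 33315984 = 55547209 = 7453² ✓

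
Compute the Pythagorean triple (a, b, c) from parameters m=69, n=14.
(4565, 1932, 4957)

Euclid's formula: a = m² - n², b = 2mn, c = m² + n²
m = 69, n = 14
a = 69² - 14² = 4761 - 196 = 4565
b = 2 × 69 × 14 = 1932
c = 69² + 14² = 4761 + 196 = 4957
Verification: 4565² + 1932² = 20839225 + 3732624 = 24571849 = 4957² ✓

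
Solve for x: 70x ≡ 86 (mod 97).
x ≡ 4 (mod 97)

gcd(70, 97) = 1, which divides 86, so solutions exist.
Find 70^(-1) mod 97 by the extended Euclidean algorithm:
97 = 1 × 70 + 27  ⟹  27 = (1)·97 + (-1)·70
70 = 2 × 27 + 16  ⟹  16 = (-2)·97 + (3)·70
27 = 1 × 16 + 11  ⟹  11 = (3)·97 + (-4)·70
16 = 1 × 11 + 5  ⟹  5 = (-5)·97 + (7)·70
11 = 2 × 5 + 1  ⟹  1 = (13)·97 + (-18)·70
So (-18)·70 ≡ 1 (mod 97), i.e. 70^(-1) ≡ -18 ≡ 79 (mod 97).
x ≡ 79 × 86 = 6794 ≡ 4 (mod 97).
Check: 70 × 4 = 280 ≡ 86 (mod 97).
Unique solution: x ≡ 4 (mod 97)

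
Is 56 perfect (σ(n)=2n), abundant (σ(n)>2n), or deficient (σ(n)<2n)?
abundant

Proper divisors of 56: sum = 1 + 2 + 4 + 7 + 8 + 14 + 28 = 64
Since 64 > 56, 56 is abundant.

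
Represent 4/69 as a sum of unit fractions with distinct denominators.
1/18 + 1/414

Greedy algorithm:
4/69: ceiling(69/4) = 18, use 1/18
1/414: ceiling(414/1) = 414, use 1/414
Result: 4/69 = 1/18 + 1/414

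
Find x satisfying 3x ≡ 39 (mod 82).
x ≡ 13 (mod 82)

gcd(3, 82) = 1, which divides 39, so solutions exist.
Find 3^(-1) mod 82 by the extended Euclidean algorithm:
82 = 27 × 3 + 1  ⟹  1 = (1)·82 + (-27)·3
So (-27)·3 ≡ 1 (mod 82), i.e. 3^(-1) ≡ -27 ≡ 55 (mod 82).
x ≡ 55 × 39 = 2145 ≡ 13 (mod 82).
Check: 3 × 13 = 39 ≡ 39 (mod 82).
Unique solution: x ≡ 13 (mod 82)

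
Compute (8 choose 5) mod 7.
0

Using Lucas' theorem:
Write n=8 and k=5 in base 7:
n in base 7: [1, 1]
k in base 7: [0, 5]
C(8,5) mod 7 = ∏ C(n_i, k_i) mod 7
Digit binomials (mod 7): C(1,0) = 1; C(1,5) = 0 (k_i > n_i)
Product: 1 × 0 = 0 ≡ 0 (mod 7)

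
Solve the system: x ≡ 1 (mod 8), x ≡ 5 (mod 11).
49

Using Chinese Remainder Theorem:
M = 8 × 11 = 88
M1 = 11, M2 = 8
y1 = 11^(-1) mod 8 = 3
y2 = 8^(-1) mod 11 = 7
x = (1×11×3 + 5×8×7) mod 88 = 49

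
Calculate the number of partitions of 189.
1527273599625

p(n) counts ways to write n as a sum of positive integers (order ignored).
Euler's pentagonal recurrence: p(k) = p(k-1) + p(k-2) - p(k-5) - p(k-7) + p(k-12) + p(k-15) - ... (offsets j(3j∓1)/2, signs ++--, p(0)=1, p(<0)=0).
DP table for k = 0..188: p(0)=1, p(1)=1, p(2)=2, p(3)=3, p(4)=5, p(5)=7, p(6)=11, p(7)=15, p(8)=22, p(9)=30, p(10)=42, p(11)=56, p(12)=77, p(13)=101, p(14)=135, p(15)=176, p(16)=231, p(17)=297, p(18)=385, p(19)=490, p(20)=627, p(21)=792, p(22)=1002, p(23)=1255, p(24)=1575, p(25)=1958, p(26)=2436, p(27)=3010, p(28)=3718, p(29)=4565, p(30)=5604, p(31)=6842, p(32)=8349, p(33)=10143, p(34)=12310, p(35)=14883, p(36)=17977, p(37)=21637, p(38)=26015, p(39)=31185, p(40)=37338, p(41)=44583, p(42)=53174, p(43)=63261, p(44)=75175, p(45)=89134, p(46)=105558, p(47)=124754, p(48)=147273, p(49)=173525, p(50)=204226, p(51)=239943, p(52)=281589, p(53)=329931, p(54)=386155, p(55)=451276, p(56)=526823, p(57)=614154, p(58)=715220, p(59)=831820, p(60)=966467, p(61)=1121505, p(62)=1300156, p(63)=1505499, p(64)=1741630, p(65)=2012558, p(66)=2323520, p(67)=2679689, p(68)=3087735, p(69)=3554345, p(70)=4087968, p(71)=4697205, p(72)=5392783, p(73)=6185689, p(74)=7089500, p(75)=8118264, p(76)=9289091, p(77)=10619863, p(78)=12132164, p(79)=13848650, p(80)=15796476, p(81)=18004327, p(82)=20506255, p(83)=23338469, p(84)=26543660, p(85)=30167357, p(86)=34262962, p(87)=38887673, p(88)=44108109, p(89)=49995925, p(90)=56634173, p(91)=64112359, p(92)=72533807, p(93)=82010177, p(94)=92669720, p(95)=104651419, p(96)=118114304, p(97)=133230930, p(98)=150198136, p(99)=169229875, p(100)=190569292, p(101)=214481126, p(102)=241265379, p(103)=271248950, p(104)=304801365, p(105)=342325709, p(106)=384276336, p(107)=431149389, p(108)=483502844, p(109)=541946240, p(110)=607163746, p(111)=679903203, p(112)=761002156, p(113)=851376628, p(114)=952050665, p(115)=1064144451, p(116)=1188908248, p(117)=1327710076, p(118)=1482074143, p(119)=1653668665, p(120)=1844349560, p(121)=2056148051, p(122)=2291320912, p(123)=2552338241, p(124)=2841940500, p(125)=3163127352, p(126)=3519222692, p(127)=3913864295, p(128)=4351078600, p(129)=4835271870, p(130)=5371315400, p(131)=5964539504, p(132)=6620830889, p(133)=7346629512, p(134)=8149040695, p(135)=9035836076, p(136)=10015581680, p(137)=11097645016, p(138)=12292341831, p(139)=13610949895, p(140)=15065878135, p(141)=16670689208, p(142)=18440293320, p(143)=20390982757, p(144)=22540654445, p(145)=24908858009, p(146)=27517052599, p(147)=30388671978, p(148)=33549419497, p(149)=37027355200, p(150)=40853235313, p(151)=45060624582, p(152)=49686288421, p(153)=54770336324, p(154)=60356673280, p(155)=66493182097, p(156)=73232243759, p(157)=80630964769, p(158)=88751778802, p(159)=97662728555, p(160)=107438159466, p(161)=118159068427, p(162)=129913904637, p(163)=142798995930, p(164)=156919475295, p(165)=172389800255, p(166)=189334822579, p(167)=207890420102, p(168)=228204732751, p(169)=250438925115, p(170)=274768617130, p(171)=301384802048, p(172)=330495499613, p(173)=362326859895, p(174)=397125074750, p(175)=435157697830, p(176)=476715857290, p(177)=522115831195, p(178)=571701605655, p(179)=625846753120, p(180)=684957390936, p(181)=749474411781, p(182)=819876908323, p(183)=896684817527, p(184)=980462880430, p(185)=1071823774337, p(186)=1171432692373, p(187)=1280011042268, p(188)=1398341745571.
Final step: p(189) = p(188) + p(187) - p(184) - p(182) + p(177) + p(174) - p(167) - p(163) + p(154) + p(149) - p(138) - p(132) + p(119) + p(112) - p(97) - p(89) + p(72) + p(63) - p(44) - p(34) + p(13) + p(2)
= 1398341745571 + 1280011042268 - 980462880430 - 819876908323 + 522115831195 + 397125074750 - 207890420102 - 142798995930 + 60356673280 + 37027355200 - 12292341831 - 6620830889 + 1653668665 + 761002156 - 133230930 - 49995925 + 5392783 + 1505499 - 75175 - 12310 + 101 + 2
= 1527273599625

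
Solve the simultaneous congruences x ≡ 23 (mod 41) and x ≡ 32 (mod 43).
720

Using Chinese Remainder Theorem:
M = 41 × 43 = 1763
M1 = 43, M2 = 41
y1 = 43^(-1) mod 41 = 21
y2 = 41^(-1) mod 43 = 21
x = (23×43×21 + 32×41×21) mod 1763 = 720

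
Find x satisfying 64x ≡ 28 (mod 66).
x ≡ 19 (mod 33)

gcd(64, 66) = 2, which divides 28, so solutions exist.
Divide through by 2: 32x ≡ 14 (mod 33).
Find 32^(-1) mod 33 by the extended Euclidean algorithm:
33 = 1 × 32 + 1  ⟹  1 = (1)·33 + (-1)·32
So (-1)·32 ≡ 1 (mod 33), i.e. 32^(-1) ≡ -1 ≡ 32 (mod 33).
x ≡ 32 × 14 = 448 ≡ 19 (mod 33).
Check: 64 × 19 = 1216 ≡ 28 (mod 66).
x ≡ 19 (mod 33), giving 2 solutions mod 66.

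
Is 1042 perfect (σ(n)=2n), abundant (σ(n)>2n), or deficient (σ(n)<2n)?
deficient

Proper divisors of 1042: sum = 1 + 2 + 521 = 524
Since 524 < 1042, 1042 is deficient.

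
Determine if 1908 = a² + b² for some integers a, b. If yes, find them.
12² + 42² (a=12, b=42)

Factorization: 1908 = 2^2 × 3^2 × 53
By Fermat: n is sum of two squares iff every prime p ≡ 3 (mod 4) appears to even power.
All primes ≡ 3 (mod 4) appear to even power.
Search a = 0, 1, 2, … for 1908 - a² a perfect square: first hit at a = 12: 1908 - 144 = 1764 = 42².
1908 = 12² + 42² = 144 + 1764 ✓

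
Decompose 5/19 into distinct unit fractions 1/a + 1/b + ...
1/4 + 1/76

Greedy algorithm:
5/19: ceiling(19/5) = 4, use 1/4
1/76: ceiling(76/1) = 76, use 1/76
Result: 5/19 = 1/4 + 1/76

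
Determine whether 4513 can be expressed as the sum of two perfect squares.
47² + 48² (a=47, b=48)

Factorization: 4513 = 4513
By Fermat: n is sum of two squares iff every prime p ≡ 3 (mod 4) appears to even power.
All primes ≡ 3 (mod 4) appear to even power.
Search a = 0, 1, 2, … for 4513 - a² a perfect square: first hit at a = 47: 4513 - 2209 = 2304 = 48².
4513 = 47² + 48² = 2209 + 2304 ✓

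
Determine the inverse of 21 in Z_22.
21

gcd(21, 22) = 1, so the inverse exists.
Extended Euclidean algorithm on (22, 21):
22 = 1 × 21 + 1  ⟹  1 = (1)·22 + (-1)·21
So (-1)·21 ≡ 1 (mod 22), i.e. 21^(-1) ≡ -1 ≡ 21 (mod 22).
Check: 21 × 21 = 441 ≡ 1 (mod 22)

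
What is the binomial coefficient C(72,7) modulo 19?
13

Using Lucas' theorem:
Write n=72 and k=7 in base 19:
n in base 19: [3, 15]
k in base 19: [0, 7]
C(72,7) mod 19 = ∏ C(n_i, k_i) mod 19
Digit binomials (mod 19): C(3,0) = 1; C(15,7) = 6435 ≡ 13
Product: 1 × 13 = 13 ≡ 13 (mod 19)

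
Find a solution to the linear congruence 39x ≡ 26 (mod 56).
x ≡ 38 (mod 56)

gcd(39, 56) = 1, which divides 26, so solutions exist.
Find 39^(-1) mod 56 by the extended Euclidean algorithm:
56 = 1 × 39 + 17  ⟹  17 = (1)·56 + (-1)·39
39 = 2 × 17 + 5  ⟹  5 = (-2)·56 + (3)·39
17 = 3 × 5 + 2  ⟹  2 = (7)·56 + (-10)·39
5 = 2 × 2 + 1  ⟹  1 = (-16)·56 + (23)·39
So (23)·39 ≡ 1 (mod 56), i.e. 39^(-1) ≡ 23 (mod 56).
x ≡ 23 × 26 = 598 ≡ 38 (mod 56).
Check: 39 × 38 = 1482 ≡ 26 (mod 56).
Unique solution: x ≡ 38 (mod 56)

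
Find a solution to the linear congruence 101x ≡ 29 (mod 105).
x ≡ 19 (mod 105)

gcd(101, 105) = 1, which divides 29, so solutions exist.
Find 101^(-1) mod 105 by the extended Euclidean algorithm:
105 = 1 × 101 + 4  ⟹  4 = (1)·105 + (-1)·101
101 = 25 × 4 + 1  ⟹  1 = (-25)·105 + (26)·101
So (26)·101 ≡ 1 (mod 105), i.e. 101^(-1) ≡ 26 (mod 105).
x ≡ 26 × 29 = 754 ≡ 19 (mod 105).
Check: 101 × 19 = 1919 ≡ 29 (mod 105).
Unique solution: x ≡ 19 (mod 105)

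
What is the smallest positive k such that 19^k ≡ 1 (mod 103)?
51

103 is prime, so ord(19) divides φ(103) = 102.
Divisors of 102: 1, 2, 3, 6, 17, 34, 51, 102.
Repeated squaring: 19^1 ≡ 19, 19^2 ≡ 52, 19^4 ≡ 26, 19^8 ≡ 58, 19^16 ≡ 68, 19^32 ≡ 92, 19^64 ≡ 18 (mod 103).
Test 19^d mod 103 for each divisor d in increasing order:
19^1 ≡ 19
19^2 ≡ 52
19^3 = 19^2·19^1 ≡ 61
19^6 = 19^4·19^2 ≡ 13
19^17 = 19^16·19^1 ≡ 56
19^34 = 19^32·19^2 ≡ 46
19^51 = 19^32·19^16·19^2·19^1 ≡ 1  ← first divisor giving 1
The order is 51.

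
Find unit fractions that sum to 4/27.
1/7 + 1/189

Greedy algorithm:
4/27: ceiling(27/4) = 7, use 1/7
1/189: ceiling(189/1) = 189, use 1/189
Result: 4/27 = 1/7 + 1/189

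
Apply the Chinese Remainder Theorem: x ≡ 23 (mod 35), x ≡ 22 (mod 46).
758

Using Chinese Remainder Theorem:
M = 35 × 46 = 1610
M1 = 46, M2 = 35
y1 = 46^(-1) mod 35 = 16
y2 = 35^(-1) mod 46 = 25
x = (23×46×16 + 22×35×25) mod 1610 = 758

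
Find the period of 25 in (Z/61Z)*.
15

61 is prime, so ord(25) divides φ(61) = 60.
Divisors of 60: 1, 2, 3, 4, 5, 6, 10, 12, 15, 20, 30, 60.
Repeated squaring: 25^1 ≡ 25, 25^2 ≡ 15, 25^4 ≡ 42, 25^8 ≡ 56, 25^16 ≡ 25, 25^32 ≡ 15 (mod 61).
Test 25^d mod 61 for each divisor d in increasing order:
25^1 ≡ 25
25^2 ≡ 15
25^3 = 25^2·25^1 ≡ 9
25^4 ≡ 42
25^5 = 25^4·25^1 ≡ 13
25^6 = 25^4·25^2 ≡ 20
25^10 = 25^8·25^2 ≡ 47
25^12 = 25^8·25^4 ≡ 34
25^15 = 25^8·25^4·25^2·25^1 ≡ 1  ← first divisor giving 1
The order is 15.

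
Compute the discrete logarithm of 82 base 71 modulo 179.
66

Baby-step giant-step with step n = ⌈√179⌉ = 14.
Baby steps 71^j mod 179 (j:value) for j=0..13: 0:1, 1:71, 2:29, 3:90, 4:125, 5:104, 6:45, 7:152, 8:52, 9:112, 10:76, 11:26, 12:56, 13:38.
Giant-step multiplier: 71^(-14) ≡ 71^(178-14) = 71^164 ≡ 124 (mod 179).
Giant steps γ_i = 82·124^i mod 179: γ_0=82, γ_1=144, γ_2=135, γ_3=93, γ_4=76 (in table at j=10).
x = i·n + j = 4·14 + 10 = 66.
Check: 71^66 ≡ 82 (mod 179).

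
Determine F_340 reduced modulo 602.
157

Matrix identity: Q^n = [[F_(n+1), F_n], [F_n, F_(n-1)]] with Q = [[1,1],[1,0]].
n = 340 = 101010100₂. Square-and-multiply, entries mod 602:
Q^1 = [[1,1],[1,0]]
Q^2 = (Q^1)² = [[2,1],[1,1]]
Q^5 = (Q^2)²·Q = [[8,5],[5,3]]
Q^10 = (Q^5)² = [[89,55],[55,34]]
Q^21 = (Q^10)²·Q = [[253,110],[110,143]]
Q^42 = (Q^21)² = [[257,216],[216,41]]
Q^85 = (Q^42)²·Q = [[85,131],[131,556]]
Q^170 = (Q^85)² = [[306,293],[293,13]]
Q^340 = (Q^170)² = [[89,157],[157,534]]
F_340 mod 602 = Q^340[0][1] = 157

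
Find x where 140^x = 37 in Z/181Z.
22

Baby-step giant-step with step n = ⌈√181⌉ = 14.
Baby steps 140^j mod 181 (j:value) for j=0..13: 0:1, 1:140, 2:52, 3:40, 4:170, 5:89, 6:152, 7:103, 8:121, 9:107, 10:138, 11:134, 12:117, 13:90.
Giant-step multiplier: 140^(-14) ≡ 140^(180-14) = 140^166 ≡ 106 (mod 181).
Giant steps γ_i = 37·106^i mod 181: γ_0=37, γ_1=121 (in table at j=8).
x = i·n + j = 1·14 + 8 = 22.
Check: 140^22 ≡ 37 (mod 181).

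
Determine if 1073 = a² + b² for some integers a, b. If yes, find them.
7² + 32² (a=7, b=32)

Factorization: 1073 = 29 × 37
By Fermat: n is sum of two squares iff every prime p ≡ 3 (mod 4) appears to even power.
All primes ≡ 3 (mod 4) appear to even power.
Search a = 0, 1, 2, … for 1073 - a² a perfect square: first hit at a = 7: 1073 - 49 = 1024 = 32².
1073 = 7² + 32² = 49 + 1024 ✓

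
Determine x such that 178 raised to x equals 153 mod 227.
23

Baby-step giant-step with step n = ⌈√227⌉ = 16.
Baby steps 178^j mod 227 (j:value) for j=0..15: 0:1, 1:178, 2:131, 3:164, 4:136, 5:146, 6:110, 7:58, 8:109, 9:107, 10:205, 11:170, 12:69, 13:24, 14:186, 15:193.
Giant-step multiplier: 178^(-16) ≡ 178^(226-16) = 178^210 ≡ 171 (mod 227).
Giant steps γ_i = 153·171^i mod 227: γ_0=153, γ_1=58 (in table at j=7).
x = i·n + j = 1·16 + 7 = 23.
Check: 178^23 ≡ 153 (mod 227).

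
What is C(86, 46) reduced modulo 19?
4

Using Lucas' theorem:
Write n=86 and k=46 in base 19:
n in base 19: [4, 10]
k in base 19: [2, 8]
C(86,46) mod 19 = ∏ C(n_i, k_i) mod 19
Digit binomials (mod 19): C(4,2) = 6; C(10,8) = 45 ≡ 7
Product: 6 × 7 = 42 ≡ 4 (mod 19)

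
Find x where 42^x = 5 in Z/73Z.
23

Baby-step giant-step with step n = ⌈√73⌉ = 9.
Baby steps 42^j mod 73 (j:value) for j=0..8: 0:1, 1:42, 2:12, 3:66, 4:71, 5:62, 6:49, 7:14, 8:4.
Giant-step multiplier: 42^(-9) ≡ 42^(72-9) = 42^63 ≡ 10 (mod 73).
Giant steps γ_i = 5·10^i mod 73: γ_0=5, γ_1=50, γ_2=62 (in table at j=5).
x = i·n + j = 2·9 + 5 = 23.
Check: 42^23 ≡ 5 (mod 73).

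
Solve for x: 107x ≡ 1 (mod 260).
243

gcd(107, 260) = 1, so the inverse exists.
Extended Euclidean algorithm on (260, 107):
260 = 2 × 107 + 46  ⟹  46 = (1)·260 + (-2)·107
107 = 2 × 46 + 15  ⟹  15 = (-2)·260 + (5)·107
46 = 3 × 15 + 1  ⟹  1 = (7)·260 + (-17)·107
So (-17)·107 ≡ 1 (mod 260), i.e. 107^(-1) ≡ -17 ≡ 243 (mod 260).
Check: 107 × 243 = 26001 ≡ 1 (mod 260)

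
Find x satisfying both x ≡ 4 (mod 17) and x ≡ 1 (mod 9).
55

Using Chinese Remainder Theorem:
M = 17 × 9 = 153
M1 = 9, M2 = 17
y1 = 9^(-1) mod 17 = 2
y2 = 17^(-1) mod 9 = 8
x = (4×9×2 + 1×17×8) mod 153 = 55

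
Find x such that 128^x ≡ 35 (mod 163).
82

Baby-step giant-step with step n = ⌈√163⌉ = 13.
Baby steps 128^j mod 163 (j:value) for j=0..12: 0:1, 1:128, 2:84, 3:157, 4:47, 5:148, 6:36, 7:44, 8:90, 9:110, 10:62, 11:112, 12:155.
Giant-step multiplier: 128^(-13) ≡ 128^(162-13) = 128^149 ≡ 124 (mod 163).
Giant steps γ_i = 35·124^i mod 163: γ_0=35, γ_1=102, γ_2=97, γ_3=129, γ_4=22, γ_5=120, γ_6=47 (in table at j=4).
x = i·n + j = 6·13 + 4 = 82.
Check: 128^82 ≡ 35 (mod 163).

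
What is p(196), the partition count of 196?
2814570987591

p(n) counts ways to write n as a sum of positive integers (order ignored).
Euler's pentagonal recurrence: p(k) = p(k-1) + p(k-2) - p(k-5) - p(k-7) + p(k-12) + p(k-15) - ... (offsets j(3j∓1)/2, signs ++--, p(0)=1, p(<0)=0).
DP table for k = 0..195: p(0)=1, p(1)=1, p(2)=2, p(3)=3, p(4)=5, p(5)=7, p(6)=11, p(7)=15, p(8)=22, p(9)=30, p(10)=42, p(11)=56, p(12)=77, p(13)=101, p(14)=135, p(15)=176, p(16)=231, p(17)=297, p(18)=385, p(19)=490, p(20)=627, p(21)=792, p(22)=1002, p(23)=1255, p(24)=1575, p(25)=1958, p(26)=2436, p(27)=3010, p(28)=3718, p(29)=4565, p(30)=5604, p(31)=6842, p(32)=8349, p(33)=10143, p(34)=12310, p(35)=14883, p(36)=17977, p(37)=21637, p(38)=26015, p(39)=31185, p(40)=37338, p(41)=44583, p(42)=53174, p(43)=63261, p(44)=75175, p(45)=89134, p(46)=105558, p(47)=124754, p(48)=147273, p(49)=173525, p(50)=204226, p(51)=239943, p(52)=281589, p(53)=329931, p(54)=386155, p(55)=451276, p(56)=526823, p(57)=614154, p(58)=715220, p(59)=831820, p(60)=966467, p(61)=1121505, p(62)=1300156, p(63)=1505499, p(64)=1741630, p(65)=2012558, p(66)=2323520, p(67)=2679689, p(68)=3087735, p(69)=3554345, p(70)=4087968, p(71)=4697205, p(72)=5392783, p(73)=6185689, p(74)=7089500, p(75)=8118264, p(76)=9289091, p(77)=10619863, p(78)=12132164, p(79)=13848650, p(80)=15796476, p(81)=18004327, p(82)=20506255, p(83)=23338469, p(84)=26543660, p(85)=30167357, p(86)=34262962, p(87)=38887673, p(88)=44108109, p(89)=49995925, p(90)=56634173, p(91)=64112359, p(92)=72533807, p(93)=82010177, p(94)=92669720, p(95)=104651419, p(96)=118114304, p(97)=133230930, p(98)=150198136, p(99)=169229875, p(100)=190569292, p(101)=214481126, p(102)=241265379, p(103)=271248950, p(104)=304801365, p(105)=342325709, p(106)=384276336, p(107)=431149389, p(108)=483502844, p(109)=541946240, p(110)=607163746, p(111)=679903203, p(112)=761002156, p(113)=851376628, p(114)=952050665, p(115)=1064144451, p(116)=1188908248, p(117)=1327710076, p(118)=1482074143, p(119)=1653668665, p(120)=1844349560, p(121)=2056148051, p(122)=2291320912, p(123)=2552338241, p(124)=2841940500, p(125)=3163127352, p(126)=3519222692, p(127)=3913864295, p(128)=4351078600, p(129)=4835271870, p(130)=5371315400, p(131)=5964539504, p(132)=6620830889, p(133)=7346629512, p(134)=8149040695, p(135)=9035836076, p(136)=10015581680, p(137)=11097645016, p(138)=12292341831, p(139)=13610949895, p(140)=15065878135, p(141)=16670689208, p(142)=18440293320, p(143)=20390982757, p(144)=22540654445, p(145)=24908858009, p(146)=27517052599, p(147)=30388671978, p(148)=33549419497, p(149)=37027355200, p(150)=40853235313, p(151)=45060624582, p(152)=49686288421, p(153)=54770336324, p(154)=60356673280, p(155)=66493182097, p(156)=73232243759, p(157)=80630964769, p(158)=88751778802, p(159)=97662728555, p(160)=107438159466, p(161)=118159068427, p(162)=129913904637, p(163)=142798995930, p(164)=156919475295, p(165)=172389800255, p(166)=189334822579, p(167)=207890420102, p(168)=228204732751, p(169)=250438925115, p(170)=274768617130, p(171)=301384802048, p(172)=330495499613, p(173)=362326859895, p(174)=397125074750, p(175)=435157697830, p(176)=476715857290, p(177)=522115831195, p(178)=571701605655, p(179)=625846753120, p(180)=684957390936, p(181)=749474411781, p(182)=819876908323, p(183)=896684817527, p(184)=980462880430, p(185)=1071823774337, p(186)=1171432692373, p(187)=1280011042268, p(188)=1398341745571, p(189)=1527273599625, p(190)=1667727404093, p(191)=1820701100652, p(192)=1987276856363, p(193)=2168627105469, p(194)=2366022741845, p(195)=2580840212973.
Final step: p(196) = p(195) + p(194) - p(191) - p(189) + p(184) + p(181) - p(174) - p(170) + p(161) + p(156) - p(145) - p(139) + p(126) + p(119) - p(104) - p(96) + p(79) + p(70) - p(51) - p(41) + p(20) + p(9)
= 2580840212973 + 2366022741845 - 1820701100652 - 1527273599625 + 980462880430 + 749474411781 - 397125074750 - 274768617130 + 118159068427 + 73232243759 - 24908858009 - 13610949895 + 3519222692 + 1653668665 - 304801365 - 118114304 + 13848650 + 4087968 - 239943 - 44583 + 627 + 30
= 2814570987591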